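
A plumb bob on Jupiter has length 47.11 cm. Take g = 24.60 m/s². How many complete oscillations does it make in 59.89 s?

68

T = 2π√(L/g) = 2π√(0.4711/24.60) = 0.86950 s.
Number of complete oscillations = ⌊59.89/0.86950⌋ = ⌊68.879⌋ = 68.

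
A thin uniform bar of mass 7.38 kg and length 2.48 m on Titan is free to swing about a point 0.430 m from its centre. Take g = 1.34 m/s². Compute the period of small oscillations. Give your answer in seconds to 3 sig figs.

For a physical pendulum T = 2π√(I/(mgd)), with d = 0.4300 m from pivot to centre of mass.
I_cm = mL²/12 = 7.38 × 2.48²/12 = 3.782 kg·m²; I = I_cm + md² = 3.782 + 7.38 × 0.4300² = 5.147 kg·m².
T = 2π√(5.147/(7.38 × 1.34 × 0.4300)) = 6.91 s.

6.91 s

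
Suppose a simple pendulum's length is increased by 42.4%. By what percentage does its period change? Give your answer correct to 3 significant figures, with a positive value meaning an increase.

T ∝ √L, so T'/T = √(1.424) = 1.193.
Percentage change in T = (1.193 − 1) × 100% = 19.3%.

19.3%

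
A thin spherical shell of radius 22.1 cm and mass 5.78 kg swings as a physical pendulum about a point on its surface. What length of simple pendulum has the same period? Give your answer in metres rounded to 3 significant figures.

The equivalent simple-pendulum length is L_eq = I/(md), where I is about the pivot and d = 0.2210 m.
I_cm = (2/3)mR² = 0.1882 kg·m², so I = I_cm + md² = 0.1882 + 0.2823 = 0.4705 kg·m².
L_eq = 0.4705/(5.78 × 0.2210) = 0.368 m.

0.368 m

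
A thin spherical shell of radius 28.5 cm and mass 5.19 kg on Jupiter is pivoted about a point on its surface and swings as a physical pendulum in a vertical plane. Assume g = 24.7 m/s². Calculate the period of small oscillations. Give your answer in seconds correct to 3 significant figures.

I_cm = (2/3)mr² = 0.2810 kg·m². The pivot is at distance d = 0.285 m from the centre of mass.
By the parallel-axis theorem, I = I_cm + md² = 0.2810 + 0.4216 = 0.7026 kg·m².
T = 2π√(I/(mgd)) = 2π√(0.7026/(5.19 × 24.7 × 0.285)) = 0.871 s.

0.871 s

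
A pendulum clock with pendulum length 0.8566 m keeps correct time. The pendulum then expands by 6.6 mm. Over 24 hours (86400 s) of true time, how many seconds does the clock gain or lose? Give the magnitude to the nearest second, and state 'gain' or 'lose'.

lose 331 s

T ∝ √L, so T'/T = √(0.86320/0.8566) = 1.00385.
In 86400 s of true time the clock registers 86400/1.00385 = 86069.1 s, so it loses 331 s.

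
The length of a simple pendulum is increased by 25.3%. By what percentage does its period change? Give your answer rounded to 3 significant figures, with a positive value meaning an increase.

11.9%

T ∝ √L, so T'/T = √(1.253) = 1.119.
Percentage change in T = (1.119 − 1) × 100% = 11.9%.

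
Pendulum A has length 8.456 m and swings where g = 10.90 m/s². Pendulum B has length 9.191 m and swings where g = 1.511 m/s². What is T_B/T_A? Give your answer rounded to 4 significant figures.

T = 2π√(L/g), so T_B/T_A = √((L_B/g_B)/(L_A/g_A)) = √((9.191/1.511)/(8.456/10.90)) = 2.800.

2.800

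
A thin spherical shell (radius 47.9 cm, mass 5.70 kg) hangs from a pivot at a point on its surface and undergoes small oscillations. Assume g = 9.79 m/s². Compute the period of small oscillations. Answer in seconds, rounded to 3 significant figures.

I_cm = (2/3)mr² = 0.8719 kg·m². The pivot is at distance d = 0.479 m from the centre of mass.
By the parallel-axis theorem, I = I_cm + md² = 0.8719 + 1.308 = 2.180 kg·m².
T = 2π√(I/(mgd)) = 2π√(2.180/(5.70 × 9.79 × 0.479)) = 1.79 s.

1.79 s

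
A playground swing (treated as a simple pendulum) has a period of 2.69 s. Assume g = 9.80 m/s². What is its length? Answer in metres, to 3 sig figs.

From T = 2π√(L/g), L = gT²/(4π²) = 9.80 × 2.690²/(4π²) = 1.80 m.

1.80 m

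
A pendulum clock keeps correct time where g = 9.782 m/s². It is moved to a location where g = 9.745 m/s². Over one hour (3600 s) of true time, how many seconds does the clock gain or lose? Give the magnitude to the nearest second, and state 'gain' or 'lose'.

The clock's period scales as T ∝ 1/√g, so T'/T = √(9.782/9.745) = 1.00190.
In 3600 s of true time the clock registers 3600/1.00190 = 3593.2 s, so it loses 7 s.

lose 7 s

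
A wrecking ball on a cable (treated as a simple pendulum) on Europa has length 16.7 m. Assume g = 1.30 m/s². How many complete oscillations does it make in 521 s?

23

T = 2π√(L/g) = 2π√(16.7/1.30) = 22.52 s.
Number of complete oscillations = ⌊521/22.52⌋ = ⌊23.14⌋ = 23.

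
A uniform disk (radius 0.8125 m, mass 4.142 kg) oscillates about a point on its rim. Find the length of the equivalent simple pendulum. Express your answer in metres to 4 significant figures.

The equivalent simple-pendulum length is L_eq = I/(md), where I is about the pivot and d = 0.81250 m.
I_cm = ½mR² = 1.3672 kg·m², so I = I_cm + md² = 1.3672 + 2.7344 = 4.1016 kg·m².
L_eq = 4.1016/(4.142 × 0.81250) = 1.219 m.

1.219 m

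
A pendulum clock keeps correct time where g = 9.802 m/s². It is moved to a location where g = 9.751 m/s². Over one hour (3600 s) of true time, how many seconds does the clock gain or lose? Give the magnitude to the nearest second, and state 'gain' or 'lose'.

lose 9 s

The clock's period scales as T ∝ 1/√g, so T'/T = √(9.802/9.751) = 1.00261.
In 3600 s of true time the clock registers 3600/1.00261 = 3590.6 s, so it loses 9 s.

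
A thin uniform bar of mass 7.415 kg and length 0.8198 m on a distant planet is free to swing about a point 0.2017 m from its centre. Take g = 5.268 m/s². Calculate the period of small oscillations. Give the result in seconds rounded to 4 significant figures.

For a physical pendulum T = 2π√(I/(mgd)), with d = 0.20170 m from pivot to centre of mass.
I_cm = mL²/12 = 7.415 × 0.8198²/12 = 0.41528 kg·m²; I = I_cm + md² = 0.41528 + 7.415 × 0.20170² = 0.71695 kg·m².
T = 2π√(0.71695/(7.415 × 5.268 × 0.20170)) = 1.895 s.

1.895 s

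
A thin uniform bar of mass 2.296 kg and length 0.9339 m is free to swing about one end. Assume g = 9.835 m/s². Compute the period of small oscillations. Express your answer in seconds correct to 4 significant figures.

1.581 s

For a physical pendulum T = 2π√(I/(mgd)), with d = 0.46695 m from pivot to centre of mass.
I_cm = mL²/12 = 2.296 × 0.9339²/12 = 0.16688 kg·m²; I = I_cm + md² = 0.16688 + 2.296 × 0.46695² = 0.66750 kg·m².
T = 2π√(0.66750/(2.296 × 9.835 × 0.46695)) = 1.581 s.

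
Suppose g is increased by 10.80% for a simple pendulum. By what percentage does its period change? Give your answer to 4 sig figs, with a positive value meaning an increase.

T ∝ 1/√g, so T'/T = 1/√(1.1080) = 0.95001.
Percentage change in T = (0.95001 − 1) × 100% = -4.999%.

-4.999%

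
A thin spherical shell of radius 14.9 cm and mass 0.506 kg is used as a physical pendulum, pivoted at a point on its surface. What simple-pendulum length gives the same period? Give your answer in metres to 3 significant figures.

0.248 m

The equivalent simple-pendulum length is L_eq = I/(md), where I is about the pivot and d = 0.1490 m.
I_cm = (2/3)mR² = 0.007489 kg·m², so I = I_cm + md² = 0.007489 + 0.01123 = 0.01872 kg·m².
L_eq = 0.01872/(0.506 × 0.1490) = 0.248 m.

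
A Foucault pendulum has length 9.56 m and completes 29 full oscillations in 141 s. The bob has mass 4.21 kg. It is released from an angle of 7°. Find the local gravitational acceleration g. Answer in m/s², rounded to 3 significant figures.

T = 141/29 = 4.862 s.
From T = 2π√(L/g), g = 4π²L/T² = 4π² × 9.56/4.862² = 16.0 m/s².

16.0 m/s²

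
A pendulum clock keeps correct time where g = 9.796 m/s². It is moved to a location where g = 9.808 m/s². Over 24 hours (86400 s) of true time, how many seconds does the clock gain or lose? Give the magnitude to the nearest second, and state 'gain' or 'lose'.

The clock's period scales as T ∝ 1/√g, so T'/T = √(9.796/9.808) = 0.999388.
In 86400 s of true time the clock registers 86400/0.999388 = 86452.9 s, so it gains 53 s.

gain 53 s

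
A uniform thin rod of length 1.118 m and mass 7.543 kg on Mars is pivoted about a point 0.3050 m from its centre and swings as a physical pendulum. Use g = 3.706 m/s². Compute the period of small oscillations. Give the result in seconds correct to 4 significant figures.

2.624 s

For a physical pendulum T = 2π√(I/(mgd)), with d = 0.30500 m from pivot to centre of mass.
I_cm = mL²/12 = 7.543 × 1.118²/12 = 0.78568 kg·m²; I = I_cm + md² = 0.78568 + 7.543 × 0.30500² = 1.4874 kg·m².
T = 2π√(1.4874/(7.543 × 3.706 × 0.30500)) = 2.624 s.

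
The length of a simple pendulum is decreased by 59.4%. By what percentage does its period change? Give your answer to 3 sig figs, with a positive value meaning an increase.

-36.3%

T ∝ √L, so T'/T = √(0.4060) = 0.6372.
Percentage change in T = (0.6372 − 1) × 100% = -36.3%.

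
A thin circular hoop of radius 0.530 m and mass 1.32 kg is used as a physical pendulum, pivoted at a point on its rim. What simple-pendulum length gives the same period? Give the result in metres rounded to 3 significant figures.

The equivalent simple-pendulum length is L_eq = I/(md), where I is about the pivot and d = 0.5300 m.
I_cm = mR² = 0.3708 kg·m², so I = I_cm + md² = 0.3708 + 0.3708 = 0.7416 kg·m².
L_eq = 0.7416/(1.32 × 0.5300) = 1.06 m.

1.06 m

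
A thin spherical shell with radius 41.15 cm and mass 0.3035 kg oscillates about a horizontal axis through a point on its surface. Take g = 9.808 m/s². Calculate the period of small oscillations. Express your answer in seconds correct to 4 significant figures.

1.661 s

I_cm = (2/3)mr² = 0.034262 kg·m². The pivot is at distance d = 0.4115 m from the centre of mass.
By the parallel-axis theorem, I = I_cm + md² = 0.034262 + 0.051392 = 0.085654 kg·m².
T = 2π√(I/(mgd)) = 2π√(0.085654/(0.3035 × 9.808 × 0.4115)) = 1.661 s.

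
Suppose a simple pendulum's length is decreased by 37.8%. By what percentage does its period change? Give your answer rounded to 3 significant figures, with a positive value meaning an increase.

T ∝ √L, so T'/T = √(0.6220) = 0.7887.
Percentage change in T = (0.7887 − 1) × 100% = -21.1%.

-21.1%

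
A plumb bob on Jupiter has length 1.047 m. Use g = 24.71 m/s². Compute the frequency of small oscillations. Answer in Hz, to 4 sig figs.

T = 2π√(L/g) = 2π√(1.047/24.71) = 1.2934 s, so f = 1/T = 0.7732 Hz.

0.7732 Hz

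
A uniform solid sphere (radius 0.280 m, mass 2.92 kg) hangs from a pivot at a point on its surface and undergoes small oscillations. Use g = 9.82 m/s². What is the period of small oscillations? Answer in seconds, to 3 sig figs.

1.26 s

I_cm = (2/5)mr² = 0.09157 kg·m². The pivot is at distance d = 0.280 m from the centre of mass.
By the parallel-axis theorem, I = I_cm + md² = 0.09157 + 0.2289 = 0.3205 kg·m².
T = 2π√(I/(mgd)) = 2π√(0.3205/(2.92 × 9.82 × 0.280)) = 1.26 s.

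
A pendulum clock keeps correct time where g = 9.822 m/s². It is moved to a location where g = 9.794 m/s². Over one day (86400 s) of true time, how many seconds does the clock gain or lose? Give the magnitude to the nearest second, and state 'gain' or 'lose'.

lose 123 s

The clock's period scales as T ∝ 1/√g, so T'/T = √(9.822/9.794) = 1.00143.
In 86400 s of true time the clock registers 86400/1.00143 = 86276.8 s, so it loses 123 s.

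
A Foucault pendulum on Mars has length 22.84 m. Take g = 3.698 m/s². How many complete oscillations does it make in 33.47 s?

T = 2π√(L/g) = 2π√(22.84/3.698) = 15.615 s.
Number of complete oscillations = ⌊33.47/15.615⌋ = ⌊2.1434⌋ = 2.

2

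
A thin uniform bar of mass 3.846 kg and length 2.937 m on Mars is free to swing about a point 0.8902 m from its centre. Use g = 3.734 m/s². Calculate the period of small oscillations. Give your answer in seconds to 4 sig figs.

4.237 s

For a physical pendulum T = 2π√(I/(mgd)), with d = 0.89020 m from pivot to centre of mass.
I_cm = mL²/12 = 3.846 × 2.937²/12 = 2.7646 kg·m²; I = I_cm + md² = 2.7646 + 3.846 × 0.89020² = 5.8124 kg·m².
T = 2π√(5.8124/(3.846 × 3.734 × 0.89020)) = 4.237 s.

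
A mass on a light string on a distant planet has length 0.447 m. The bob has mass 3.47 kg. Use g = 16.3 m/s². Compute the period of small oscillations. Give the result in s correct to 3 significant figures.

T = 2π√(L/g) = 2π√(0.447/16.3) = 2π × 0.1656 = 1.04 s.

1.04 s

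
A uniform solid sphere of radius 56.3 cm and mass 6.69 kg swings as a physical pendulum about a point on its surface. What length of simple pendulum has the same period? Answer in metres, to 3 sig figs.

The equivalent simple-pendulum length is L_eq = I/(md), where I is about the pivot and d = 0.5630 m.
I_cm = (2/5)mR² = 0.8482 kg·m², so I = I_cm + md² = 0.8482 + 2.121 = 2.969 kg·m².
L_eq = 2.969/(6.69 × 0.5630) = 0.788 m.

0.788 m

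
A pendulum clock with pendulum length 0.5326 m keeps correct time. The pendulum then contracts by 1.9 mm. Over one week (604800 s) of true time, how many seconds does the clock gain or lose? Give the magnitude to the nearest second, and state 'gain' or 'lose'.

gain 1082 s

T ∝ √L, so T'/T = √(0.53070/0.5326) = 0.998215.
In 604800 s of true time the clock registers 604800/0.998215 = 605881.7 s, so it gains 1082 s.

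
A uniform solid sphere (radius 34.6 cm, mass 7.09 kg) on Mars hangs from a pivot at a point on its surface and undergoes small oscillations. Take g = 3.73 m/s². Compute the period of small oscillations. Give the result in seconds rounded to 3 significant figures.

2.26 s

I_cm = (2/5)mr² = 0.3395 kg·m². The pivot is at distance d = 0.346 m from the centre of mass.
By the parallel-axis theorem, I = I_cm + md² = 0.3395 + 0.8488 = 1.188 kg·m².
T = 2π√(I/(mgd)) = 2π√(1.188/(7.09 × 3.73 × 0.346)) = 2.26 s.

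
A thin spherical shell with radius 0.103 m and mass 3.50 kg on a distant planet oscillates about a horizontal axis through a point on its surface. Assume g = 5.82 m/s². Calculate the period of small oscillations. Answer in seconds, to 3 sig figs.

I_cm = (2/3)mr² = 0.02475 kg·m². The pivot is at distance d = 0.103 m from the centre of mass.
By the parallel-axis theorem, I = I_cm + md² = 0.02475 + 0.03713 = 0.06189 kg·m².
T = 2π√(I/(mgd)) = 2π√(0.06189/(3.50 × 5.82 × 0.103)) = 1.08 s.

1.08 s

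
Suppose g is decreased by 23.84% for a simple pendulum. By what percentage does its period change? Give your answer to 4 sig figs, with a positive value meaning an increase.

T ∝ 1/√g, so T'/T = 1/√(0.76160) = 1.1459.
Percentage change in T = (1.1459 − 1) × 100% = 14.59%.

14.59%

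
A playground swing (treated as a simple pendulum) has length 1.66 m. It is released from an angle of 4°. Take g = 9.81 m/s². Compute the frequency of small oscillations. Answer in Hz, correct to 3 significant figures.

T = 2π√(L/g) = 2π√(1.66/9.81) = 2.585 s, so f = 1/T = 0.387 Hz.

0.387 Hz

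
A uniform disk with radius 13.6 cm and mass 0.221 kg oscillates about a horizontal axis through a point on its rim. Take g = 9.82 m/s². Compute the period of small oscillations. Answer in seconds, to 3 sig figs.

I_cm = ½mr² = 0.002044 kg·m². The pivot is at distance d = 0.136 m from the centre of mass.
By the parallel-axis theorem, I = I_cm + md² = 0.002044 + 0.004088 = 0.006131 kg·m².
T = 2π√(I/(mgd)) = 2π√(0.006131/(0.221 × 9.82 × 0.136)) = 0.906 s.

0.906 s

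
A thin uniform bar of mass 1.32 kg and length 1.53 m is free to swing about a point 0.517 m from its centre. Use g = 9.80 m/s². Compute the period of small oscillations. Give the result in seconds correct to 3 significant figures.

For a physical pendulum T = 2π√(I/(mgd)), with d = 0.5170 m from pivot to centre of mass.
I_cm = mL²/12 = 1.32 × 1.53²/12 = 0.2575 kg·m²; I = I_cm + md² = 0.2575 + 1.32 × 0.5170² = 0.6103 kg·m².
T = 2π√(0.6103/(1.32 × 9.80 × 0.5170)) = 1.90 s.

1.90 s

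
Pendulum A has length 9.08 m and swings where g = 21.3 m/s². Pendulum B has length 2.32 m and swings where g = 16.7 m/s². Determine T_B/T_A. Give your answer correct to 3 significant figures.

T = 2π√(L/g), so T_B/T_A = √((L_B/g_B)/(L_A/g_A)) = √((2.32/16.7)/(9.08/21.3)) = 0.571.

0.571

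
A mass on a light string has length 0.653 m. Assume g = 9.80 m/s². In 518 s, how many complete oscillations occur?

319

T = 2π√(L/g) = 2π√(0.653/9.80) = 1.622 s.
Number of complete oscillations = ⌊518/1.622⌋ = ⌊319.4⌋ = 319.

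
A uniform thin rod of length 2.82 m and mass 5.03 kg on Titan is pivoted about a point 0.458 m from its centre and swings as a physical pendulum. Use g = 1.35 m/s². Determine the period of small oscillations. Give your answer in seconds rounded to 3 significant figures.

For a physical pendulum T = 2π√(I/(mgd)), with d = 0.4580 m from pivot to centre of mass.
I_cm = mL²/12 = 5.03 × 2.82²/12 = 3.333 kg·m²; I = I_cm + md² = 3.333 + 5.03 × 0.4580² = 4.388 kg·m².
T = 2π√(4.388/(5.03 × 1.35 × 0.4580)) = 7.46 s.

7.46 s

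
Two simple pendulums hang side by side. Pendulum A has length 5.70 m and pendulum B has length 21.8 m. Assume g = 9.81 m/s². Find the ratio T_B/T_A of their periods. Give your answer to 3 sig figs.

1.96

T ∝ √L, so T_B/T_A = √(L_B/L_A) = √(21.8/5.70) = 1.96.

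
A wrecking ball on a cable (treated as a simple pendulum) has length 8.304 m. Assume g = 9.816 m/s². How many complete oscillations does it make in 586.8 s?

101

T = 2π√(L/g) = 2π√(8.304/9.816) = 5.7790 s.
Number of complete oscillations = ⌊586.8/5.7790⌋ = ⌊101.54⌋ = 101.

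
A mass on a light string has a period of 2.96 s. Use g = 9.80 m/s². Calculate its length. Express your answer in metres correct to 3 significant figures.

From T = 2π√(L/g), L = gT²/(4π²) = 9.80 × 2.960²/(4π²) = 2.17 m.

2.17 m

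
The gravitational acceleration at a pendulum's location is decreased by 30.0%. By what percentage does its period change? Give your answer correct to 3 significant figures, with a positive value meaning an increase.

19.5%

T ∝ 1/√g, so T'/T = 1/√(0.7000) = 1.195.
Percentage change in T = (1.195 − 1) × 100% = 19.5%.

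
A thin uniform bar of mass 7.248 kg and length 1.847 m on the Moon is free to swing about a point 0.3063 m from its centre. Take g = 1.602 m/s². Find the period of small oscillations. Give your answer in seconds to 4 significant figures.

For a physical pendulum T = 2π√(I/(mgd)), with d = 0.30630 m from pivot to centre of mass.
I_cm = mL²/12 = 7.248 × 1.847²/12 = 2.0605 kg·m²; I = I_cm + md² = 2.0605 + 7.248 × 0.30630² = 2.7405 kg·m².
T = 2π√(2.7405/(7.248 × 1.602 × 0.30630)) = 5.515 s.

5.515 s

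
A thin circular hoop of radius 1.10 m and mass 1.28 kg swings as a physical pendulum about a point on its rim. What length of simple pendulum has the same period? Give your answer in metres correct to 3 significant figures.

2.20 m

The equivalent simple-pendulum length is L_eq = I/(md), where I is about the pivot and d = 1.100 m.
I_cm = mR² = 1.549 kg·m², so I = I_cm + md² = 1.549 + 1.549 = 3.098 kg·m².
L_eq = 3.098/(1.28 × 1.100) = 2.20 m.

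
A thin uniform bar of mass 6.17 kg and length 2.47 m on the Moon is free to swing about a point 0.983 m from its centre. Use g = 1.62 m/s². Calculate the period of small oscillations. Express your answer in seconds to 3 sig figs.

For a physical pendulum T = 2π√(I/(mgd)), with d = 0.9830 m from pivot to centre of mass.
I_cm = mL²/12 = 6.17 × 2.47²/12 = 3.137 kg·m²; I = I_cm + md² = 3.137 + 6.17 × 0.9830² = 9.099 kg·m².
T = 2π√(9.099/(6.17 × 1.62 × 0.9830)) = 6.05 s.

6.05 s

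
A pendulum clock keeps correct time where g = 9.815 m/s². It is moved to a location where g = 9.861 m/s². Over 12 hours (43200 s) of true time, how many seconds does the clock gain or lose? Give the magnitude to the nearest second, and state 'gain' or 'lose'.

The clock's period scales as T ∝ 1/√g, so T'/T = √(9.815/9.861) = 0.997665.
In 43200 s of true time the clock registers 43200/0.997665 = 43301.1 s, so it gains 101 s.

gain 101 s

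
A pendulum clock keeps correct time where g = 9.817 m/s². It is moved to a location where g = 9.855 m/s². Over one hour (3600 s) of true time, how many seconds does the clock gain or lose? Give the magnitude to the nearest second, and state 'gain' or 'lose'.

The clock's period scales as T ∝ 1/√g, so T'/T = √(9.817/9.855) = 0.998070.
In 3600 s of true time the clock registers 3600/0.998070 = 3607.0 s, so it gains 7 s.

gain 7 s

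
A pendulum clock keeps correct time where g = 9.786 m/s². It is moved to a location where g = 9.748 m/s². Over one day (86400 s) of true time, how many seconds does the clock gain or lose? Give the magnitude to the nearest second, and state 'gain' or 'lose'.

The clock's period scales as T ∝ 1/√g, so T'/T = √(9.786/9.748) = 1.00195.
In 86400 s of true time the clock registers 86400/1.00195 = 86232.1 s, so it loses 168 s.

lose 168 s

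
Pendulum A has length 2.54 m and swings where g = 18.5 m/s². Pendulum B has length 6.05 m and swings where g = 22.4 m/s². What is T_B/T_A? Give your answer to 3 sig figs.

T = 2π√(L/g), so T_B/T_A = √((L_B/g_B)/(L_A/g_A)) = √((6.05/22.4)/(2.54/18.5)) = 1.40.

1.40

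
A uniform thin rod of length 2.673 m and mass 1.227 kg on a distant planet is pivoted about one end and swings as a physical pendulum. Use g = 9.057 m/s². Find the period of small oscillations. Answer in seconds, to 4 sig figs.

For a physical pendulum T = 2π√(I/(mgd)), with d = 1.3365 m from pivot to centre of mass.
I_cm = mL²/12 = 1.227 × 2.673²/12 = 0.73057 kg·m²; I = I_cm + md² = 0.73057 + 1.227 × 1.3365² = 2.9223 kg·m².
T = 2π√(2.9223/(1.227 × 9.057 × 1.3365)) = 2.787 s.

2.787 s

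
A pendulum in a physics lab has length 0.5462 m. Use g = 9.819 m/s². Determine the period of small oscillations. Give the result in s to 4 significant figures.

T = 2π√(L/g) = 2π√(0.5462/9.819) = 2π × 0.23585 = 1.482 s.

1.482 s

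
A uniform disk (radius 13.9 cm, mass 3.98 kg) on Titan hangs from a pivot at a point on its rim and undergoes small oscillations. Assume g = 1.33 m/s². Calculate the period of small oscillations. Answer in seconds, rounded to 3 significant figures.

I_cm = ½mr² = 0.03845 kg·m². The pivot is at distance d = 0.139 m from the centre of mass.
By the parallel-axis theorem, I = I_cm + md² = 0.03845 + 0.07690 = 0.1153 kg·m².
T = 2π√(I/(mgd)) = 2π√(0.1153/(3.98 × 1.33 × 0.139)) = 2.49 s.

2.49 s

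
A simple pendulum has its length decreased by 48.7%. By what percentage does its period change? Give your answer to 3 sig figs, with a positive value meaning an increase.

T ∝ √L, so T'/T = √(0.5130) = 0.7162.
Percentage change in T = (0.7162 − 1) × 100% = -28.4%.

-28.4%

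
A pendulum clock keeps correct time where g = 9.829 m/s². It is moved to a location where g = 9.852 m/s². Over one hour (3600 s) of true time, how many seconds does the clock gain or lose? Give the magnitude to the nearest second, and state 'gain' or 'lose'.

gain 4 s

The clock's period scales as T ∝ 1/√g, so T'/T = √(9.829/9.852) = 0.998832.
In 3600 s of true time the clock registers 3600/0.998832 = 3604.2 s, so it gains 4 s.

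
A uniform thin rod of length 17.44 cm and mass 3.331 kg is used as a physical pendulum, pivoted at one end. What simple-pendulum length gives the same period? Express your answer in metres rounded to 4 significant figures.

0.1163 m

The equivalent simple-pendulum length is L_eq = I/(md), where I is about the pivot and d = 0.087200 m.
I_cm = (1/12)mL² = 0.0084428 kg·m², so I = I_cm + md² = 0.0084428 + 0.025328 = 0.033771 kg·m².
L_eq = 0.033771/(3.331 × 0.087200) = 0.1163 m.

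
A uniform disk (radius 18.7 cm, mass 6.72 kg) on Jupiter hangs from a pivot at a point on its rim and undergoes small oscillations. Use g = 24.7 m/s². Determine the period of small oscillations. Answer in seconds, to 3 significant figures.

I_cm = ½mr² = 0.1175 kg·m². The pivot is at distance d = 0.187 m from the centre of mass.
By the parallel-axis theorem, I = I_cm + md² = 0.1175 + 0.2350 = 0.3525 kg·m².
T = 2π√(I/(mgd)) = 2π√(0.3525/(6.72 × 24.7 × 0.187)) = 0.670 s.

0.670 s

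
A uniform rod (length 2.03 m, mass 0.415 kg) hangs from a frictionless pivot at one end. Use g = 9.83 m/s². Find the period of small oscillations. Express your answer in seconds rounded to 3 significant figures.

2.33 s

For a physical pendulum T = 2π√(I/(mgd)), with d = 1.015 m from pivot to centre of mass.
I_cm = mL²/12 = 0.415 × 2.03²/12 = 0.1425 kg·m²; I = I_cm + md² = 0.1425 + 0.415 × 1.015² = 0.5701 kg·m².
T = 2π√(0.5701/(0.415 × 9.83 × 1.015)) = 2.33 s.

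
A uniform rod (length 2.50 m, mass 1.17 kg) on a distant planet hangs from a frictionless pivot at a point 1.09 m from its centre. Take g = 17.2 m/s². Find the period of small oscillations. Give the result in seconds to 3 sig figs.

For a physical pendulum T = 2π√(I/(mgd)), with d = 1.090 m from pivot to centre of mass.
I_cm = mL²/12 = 1.17 × 2.50²/12 = 0.6094 kg·m²; I = I_cm + md² = 0.6094 + 1.17 × 1.090² = 1.999 kg·m².
T = 2π√(1.999/(1.17 × 17.2 × 1.090)) = 1.90 s.

1.90 s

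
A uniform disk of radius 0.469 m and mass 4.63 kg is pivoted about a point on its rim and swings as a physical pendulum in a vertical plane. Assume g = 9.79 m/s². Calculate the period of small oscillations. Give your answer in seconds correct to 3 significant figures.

1.68 s

I_cm = ½mr² = 0.5092 kg·m². The pivot is at distance d = 0.469 m from the centre of mass.
By the parallel-axis theorem, I = I_cm + md² = 0.5092 + 1.018 = 1.528 kg·m².
T = 2π√(I/(mgd)) = 2π√(1.528/(4.63 × 9.79 × 0.469)) = 1.68 s.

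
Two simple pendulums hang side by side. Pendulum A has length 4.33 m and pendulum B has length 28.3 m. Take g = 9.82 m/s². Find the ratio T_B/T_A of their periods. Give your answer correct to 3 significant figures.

2.56

T ∝ √L, so T_B/T_A = √(L_B/L_A) = √(28.3/4.33) = 2.56.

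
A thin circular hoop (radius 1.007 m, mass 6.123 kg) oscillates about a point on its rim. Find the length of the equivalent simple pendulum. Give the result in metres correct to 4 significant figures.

The equivalent simple-pendulum length is L_eq = I/(md), where I is about the pivot and d = 1.0070 m.
I_cm = mR² = 6.2090 kg·m², so I = I_cm + md² = 6.2090 + 6.2090 = 12.418 kg·m².
L_eq = 12.418/(6.123 × 1.0070) = 2.014 m.

2.014 m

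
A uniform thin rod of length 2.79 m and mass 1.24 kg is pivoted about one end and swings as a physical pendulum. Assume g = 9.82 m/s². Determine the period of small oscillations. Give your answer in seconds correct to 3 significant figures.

2.73 s

For a physical pendulum T = 2π√(I/(mgd)), with d = 1.395 m from pivot to centre of mass.
I_cm = mL²/12 = 1.24 × 2.79²/12 = 0.8044 kg·m²; I = I_cm + md² = 0.8044 + 1.24 × 1.395² = 3.217 kg·m².
T = 2π√(3.217/(1.24 × 9.82 × 1.395)) = 2.73 s.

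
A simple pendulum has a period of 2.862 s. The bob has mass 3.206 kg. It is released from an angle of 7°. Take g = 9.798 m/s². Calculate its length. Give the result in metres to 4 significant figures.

From T = 2π√(L/g), L = gT²/(4π²) = 9.798 × 2.8620²/(4π²) = 2.033 m.

2.033 m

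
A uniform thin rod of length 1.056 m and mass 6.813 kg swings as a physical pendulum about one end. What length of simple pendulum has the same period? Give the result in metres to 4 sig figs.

The equivalent simple-pendulum length is L_eq = I/(md), where I is about the pivot and d = 0.52800 m.
I_cm = (1/12)mL² = 0.63312 kg·m², so I = I_cm + md² = 0.63312 + 1.8994 = 2.5325 kg·m².
L_eq = 2.5325/(6.813 × 0.52800) = 0.7040 m.

0.7040 m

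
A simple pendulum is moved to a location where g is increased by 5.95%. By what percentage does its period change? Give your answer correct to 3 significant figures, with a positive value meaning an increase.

-2.85%

T ∝ 1/√g, so T'/T = 1/√(1.060) = 0.9715.
Percentage change in T = (0.9715 − 1) × 100% = -2.85%.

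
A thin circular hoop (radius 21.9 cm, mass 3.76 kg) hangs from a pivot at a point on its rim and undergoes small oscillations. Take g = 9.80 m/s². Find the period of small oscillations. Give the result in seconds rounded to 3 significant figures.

I_cm = mr² = 0.1803 kg·m². The pivot is at distance d = 0.219 m from the centre of mass.
By the parallel-axis theorem, I = I_cm + md² = 0.1803 + 0.1803 = 0.3607 kg·m².
T = 2π√(I/(mgd)) = 2π√(0.3607/(3.76 × 9.80 × 0.219)) = 1.33 s.

1.33 s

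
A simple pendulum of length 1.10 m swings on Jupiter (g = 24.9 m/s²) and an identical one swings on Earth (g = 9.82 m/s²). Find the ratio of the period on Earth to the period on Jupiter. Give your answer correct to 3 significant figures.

1.59

T ∝ 1/√g, so T₂/T₁ = √(g₁/g₂) = √(24.9/9.82) = 1.59.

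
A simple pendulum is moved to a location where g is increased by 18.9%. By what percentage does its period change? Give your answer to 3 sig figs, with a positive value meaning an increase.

T ∝ 1/√g, so T'/T = 1/√(1.189) = 0.9171.
Percentage change in T = (0.9171 − 1) × 100% = -8.29%.

-8.29%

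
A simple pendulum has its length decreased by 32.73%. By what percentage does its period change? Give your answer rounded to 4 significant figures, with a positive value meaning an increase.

-17.98%

T ∝ √L, so T'/T = √(0.67270) = 0.82018.
Percentage change in T = (0.82018 − 1) × 100% = -17.98%.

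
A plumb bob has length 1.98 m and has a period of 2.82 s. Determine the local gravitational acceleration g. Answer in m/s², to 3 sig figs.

From T = 2π√(L/g), g = 4π²L/T² = 4π² × 1.98/2.820² = 9.83 m/s².

9.83 m/s²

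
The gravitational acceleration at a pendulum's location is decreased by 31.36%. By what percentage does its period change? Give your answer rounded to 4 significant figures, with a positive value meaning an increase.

T ∝ 1/√g, so T'/T = 1/√(0.68640) = 1.2070.
Percentage change in T = (1.2070 − 1) × 100% = 20.70%.

20.70%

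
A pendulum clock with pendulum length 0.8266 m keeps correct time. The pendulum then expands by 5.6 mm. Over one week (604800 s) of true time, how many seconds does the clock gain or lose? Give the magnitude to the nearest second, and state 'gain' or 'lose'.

lose 2038 s

T ∝ √L, so T'/T = √(0.83220/0.8266) = 1.00338.
In 604800 s of true time the clock registers 604800/1.00338 = 602761.7 s, so it loses 2038 s.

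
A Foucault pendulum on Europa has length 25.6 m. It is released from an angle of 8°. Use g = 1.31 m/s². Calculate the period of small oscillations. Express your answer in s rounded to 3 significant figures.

T = 2π√(L/g) = 2π√(25.6/1.31) = 2π × 4.421 = 27.8 s.

27.8 s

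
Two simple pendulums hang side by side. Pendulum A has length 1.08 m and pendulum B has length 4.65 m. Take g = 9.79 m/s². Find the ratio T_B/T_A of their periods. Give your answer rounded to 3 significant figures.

2.07

T ∝ √L, so T_B/T_A = √(L_B/L_A) = √(4.65/1.08) = 2.07.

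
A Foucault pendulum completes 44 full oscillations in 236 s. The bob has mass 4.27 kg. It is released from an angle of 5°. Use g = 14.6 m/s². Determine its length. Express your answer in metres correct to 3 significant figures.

10.6 m

T = 236/44 = 5.364 s.
From T = 2π√(L/g), L = gT²/(4π²) = 14.6 × 5.364²/(4π²) = 10.6 m.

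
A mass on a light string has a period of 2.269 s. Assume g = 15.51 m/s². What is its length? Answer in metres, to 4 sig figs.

2.023 m

From T = 2π√(L/g), L = gT²/(4π²) = 15.51 × 2.2690²/(4π²) = 2.023 m.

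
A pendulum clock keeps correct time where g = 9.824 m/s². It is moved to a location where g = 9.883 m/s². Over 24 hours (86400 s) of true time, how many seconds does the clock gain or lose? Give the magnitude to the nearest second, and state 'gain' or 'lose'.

gain 259 s

The clock's period scales as T ∝ 1/√g, so T'/T = √(9.824/9.883) = 0.997011.
In 86400 s of true time the clock registers 86400/0.997011 = 86659.1 s, so it gains 259 s.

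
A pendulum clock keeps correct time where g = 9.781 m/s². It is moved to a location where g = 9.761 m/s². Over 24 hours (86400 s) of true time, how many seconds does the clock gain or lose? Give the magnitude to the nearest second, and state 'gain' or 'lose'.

lose 88 s

The clock's period scales as T ∝ 1/√g, so T'/T = √(9.781/9.761) = 1.00102.
In 86400 s of true time the clock registers 86400/1.00102 = 86311.6 s, so it loses 88 s.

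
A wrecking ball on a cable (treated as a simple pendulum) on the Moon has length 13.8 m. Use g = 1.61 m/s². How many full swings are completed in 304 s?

16

T = 2π√(L/g) = 2π√(13.8/1.61) = 18.40 s.
Number of complete oscillations = ⌊304/18.40⌋ = ⌊16.53⌋ = 16.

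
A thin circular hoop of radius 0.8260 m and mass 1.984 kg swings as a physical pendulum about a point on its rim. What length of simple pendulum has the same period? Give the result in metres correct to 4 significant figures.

The equivalent simple-pendulum length is L_eq = I/(md), where I is about the pivot and d = 0.82600 m.
I_cm = mR² = 1.3536 kg·m², so I = I_cm + md² = 1.3536 + 1.3536 = 2.7073 kg·m².
L_eq = 2.7073/(1.984 × 0.82600) = 1.652 m.

1.652 m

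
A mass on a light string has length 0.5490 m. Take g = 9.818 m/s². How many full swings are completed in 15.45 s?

10

T = 2π√(L/g) = 2π√(0.5490/9.818) = 1.4858 s.
Number of complete oscillations = ⌊15.45/1.4858⌋ = ⌊10.399⌋ = 10.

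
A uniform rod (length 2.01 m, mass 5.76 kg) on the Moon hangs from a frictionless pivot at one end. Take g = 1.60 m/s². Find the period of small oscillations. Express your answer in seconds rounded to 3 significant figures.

5.75 s

For a physical pendulum T = 2π√(I/(mgd)), with d = 1.005 m from pivot to centre of mass.
I_cm = mL²/12 = 5.76 × 2.01²/12 = 1.939 kg·m²; I = I_cm + md² = 1.939 + 5.76 × 1.005² = 7.757 kg·m².
T = 2π√(7.757/(5.76 × 1.60 × 1.005)) = 5.75 s.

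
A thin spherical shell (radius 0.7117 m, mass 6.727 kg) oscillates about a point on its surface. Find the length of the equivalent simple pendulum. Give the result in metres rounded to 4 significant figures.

The equivalent simple-pendulum length is L_eq = I/(md), where I is about the pivot and d = 0.71170 m.
I_cm = (2/3)mR² = 2.2716 kg·m², so I = I_cm + md² = 2.2716 + 3.4073 = 5.6789 kg·m².
L_eq = 5.6789/(6.727 × 0.71170) = 1.186 m.

1.186 m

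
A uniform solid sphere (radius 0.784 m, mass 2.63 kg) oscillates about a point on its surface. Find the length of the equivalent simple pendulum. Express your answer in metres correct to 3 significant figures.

1.10 m

The equivalent simple-pendulum length is L_eq = I/(md), where I is about the pivot and d = 0.7840 m.
I_cm = (2/5)mR² = 0.6466 kg·m², so I = I_cm + md² = 0.6466 + 1.617 = 2.263 kg·m².
L_eq = 2.263/(2.63 × 0.7840) = 1.10 m.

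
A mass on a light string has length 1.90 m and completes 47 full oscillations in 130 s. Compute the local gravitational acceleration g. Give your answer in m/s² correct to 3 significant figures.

T = 130/47 = 2.766 s.
From T = 2π√(L/g), g = 4π²L/T² = 4π² × 1.90/2.766² = 9.80 m/s².

9.80 m/s²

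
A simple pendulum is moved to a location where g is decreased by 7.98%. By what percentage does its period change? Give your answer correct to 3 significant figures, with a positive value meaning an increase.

T ∝ 1/√g, so T'/T = 1/√(0.9202) = 1.042.
Percentage change in T = (1.042 − 1) × 100% = 4.25%.

4.25%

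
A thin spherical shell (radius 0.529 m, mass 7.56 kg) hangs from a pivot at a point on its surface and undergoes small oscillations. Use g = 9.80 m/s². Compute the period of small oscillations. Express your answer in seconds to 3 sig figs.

I_cm = (2/3)mr² = 1.410 kg·m². The pivot is at distance d = 0.529 m from the centre of mass.
By the parallel-axis theorem, I = I_cm + md² = 1.410 + 2.116 = 3.526 kg·m².
T = 2π√(I/(mgd)) = 2π√(3.526/(7.56 × 9.80 × 0.529)) = 1.88 s.

1.88 s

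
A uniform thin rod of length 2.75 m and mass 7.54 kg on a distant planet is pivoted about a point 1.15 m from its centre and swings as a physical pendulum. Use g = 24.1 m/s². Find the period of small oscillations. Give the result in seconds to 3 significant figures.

1.67 s

For a physical pendulum T = 2π√(I/(mgd)), with d = 1.150 m from pivot to centre of mass.
I_cm = mL²/12 = 7.54 × 2.75²/12 = 4.752 kg·m²; I = I_cm + md² = 4.752 + 7.54 × 1.150² = 14.72 kg·m².
T = 2π√(14.72/(7.54 × 24.1 × 1.150)) = 1.67 s.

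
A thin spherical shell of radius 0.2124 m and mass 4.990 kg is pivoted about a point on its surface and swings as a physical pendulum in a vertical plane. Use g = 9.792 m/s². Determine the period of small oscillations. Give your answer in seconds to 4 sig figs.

1.195 s

I_cm = (2/3)mr² = 0.15008 kg·m². The pivot is at distance d = 0.2124 m from the centre of mass.
By the parallel-axis theorem, I = I_cm + md² = 0.15008 + 0.22512 = 0.37520 kg·m².
T = 2π√(I/(mgd)) = 2π√(0.37520/(4.990 × 9.792 × 0.2124)) = 1.195 s.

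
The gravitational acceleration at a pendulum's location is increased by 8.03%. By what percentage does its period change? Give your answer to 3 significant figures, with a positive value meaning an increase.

T ∝ 1/√g, so T'/T = 1/√(1.080) = 0.9621.
Percentage change in T = (0.9621 − 1) × 100% = -3.79%.

-3.79%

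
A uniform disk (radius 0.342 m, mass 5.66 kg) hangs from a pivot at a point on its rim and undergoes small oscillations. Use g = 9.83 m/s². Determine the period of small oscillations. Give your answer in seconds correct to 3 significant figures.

1.44 s

I_cm = ½mr² = 0.3310 kg·m². The pivot is at distance d = 0.342 m from the centre of mass.
By the parallel-axis theorem, I = I_cm + md² = 0.3310 + 0.6620 = 0.9930 kg·m².
T = 2π√(I/(mgd)) = 2π√(0.9930/(5.66 × 9.83 × 0.342)) = 1.44 s.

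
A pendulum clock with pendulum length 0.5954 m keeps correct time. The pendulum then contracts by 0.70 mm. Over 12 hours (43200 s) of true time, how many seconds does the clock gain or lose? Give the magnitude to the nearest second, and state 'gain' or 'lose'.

T ∝ √L, so T'/T = √(0.59470/0.5954) = 0.999412.
In 43200 s of true time the clock registers 43200/0.999412 = 43225.4 s, so it gains 25 s.

gain 25 s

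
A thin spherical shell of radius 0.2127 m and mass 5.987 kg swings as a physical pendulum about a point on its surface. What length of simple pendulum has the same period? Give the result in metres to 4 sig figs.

0.3545 m

The equivalent simple-pendulum length is L_eq = I/(md), where I is about the pivot and d = 0.21270 m.
I_cm = (2/3)mR² = 0.18057 kg·m², so I = I_cm + md² = 0.18057 + 0.27086 = 0.45143 kg·m².
L_eq = 0.45143/(5.987 × 0.21270) = 0.3545 m.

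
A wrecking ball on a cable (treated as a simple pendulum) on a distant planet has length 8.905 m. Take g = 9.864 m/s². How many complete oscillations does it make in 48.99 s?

T = 2π√(L/g) = 2π√(8.905/9.864) = 5.9699 s.
Number of complete oscillations = ⌊48.99/5.9699⌋ = ⌊8.2061⌋ = 8.

8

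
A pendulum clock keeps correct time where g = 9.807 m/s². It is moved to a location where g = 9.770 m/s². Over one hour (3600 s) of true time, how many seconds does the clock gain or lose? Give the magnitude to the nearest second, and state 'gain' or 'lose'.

The clock's period scales as T ∝ 1/√g, so T'/T = √(9.807/9.770) = 1.00189.
In 3600 s of true time the clock registers 3600/1.00189 = 3593.2 s, so it loses 7 s.

lose 7 s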